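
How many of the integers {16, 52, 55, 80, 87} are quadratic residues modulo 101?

4

(16/101) = +1 → QR.
(52/101) = +1 → QR.
(55/101) = -1 → non-residue.
(80/101) = +1 → QR.
(87/101) = +1 → QR.
Total quadratic residues among the 5: 4.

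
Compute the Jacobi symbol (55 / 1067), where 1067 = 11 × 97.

Reciprocity: 55 ≡ 3 and 1067 ≡ 3 (mod 4), so (55/1067) = −(1067/55).
Reduce top mod 55: now compute (22/55).
Pull out 2: since 55 ≡ 7 (mod 8), (2/55) = +1.
Reciprocity: 11 ≡ 3 and 55 ≡ 3 (mod 4), so (11/55) = −(55/11).
Reduce top mod 11: now compute (0/11).
Top reduces to 0: gcd > 1, so the symbol is 0.

0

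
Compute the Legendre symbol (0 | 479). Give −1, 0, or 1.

Top reduces to 0: gcd > 1, so the symbol is 0.

0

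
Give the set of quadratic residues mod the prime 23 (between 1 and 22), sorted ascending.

1,2,3,4,6,8,9,12,13,16,18

Square k = 1,…,11 (k and 23−k give the same square):
1²=1, 2²=4, 3²=9, 4²=16, 5²≡2, 6²≡13, 7²≡3, 8²≡18, 9²≡12, 10²≡8, 11²≡6 (mod 23).
So the quadratic residues mod 23 are {1, 2, 3, 4, 6, 8, 9, 12, 13, 16, 18}.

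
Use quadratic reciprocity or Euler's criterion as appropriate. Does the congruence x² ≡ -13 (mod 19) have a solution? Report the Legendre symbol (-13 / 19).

First reduce: -13 ≡ 6 (mod 19).
Pull out 2: since 19 ≡ 3 (mod 8), (2/19) = -1.
Reciprocity: 3 ≡ 3 and 19 ≡ 3 (mod 4), so (3/19) = −(19/3).
Reduce top mod 3: now compute (1/3).
Reached (1/3) = 1. Collecting the sign flips along the way, the symbol is +1.

1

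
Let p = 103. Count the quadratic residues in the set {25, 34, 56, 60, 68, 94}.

(25/103) = +1 → QR.
(34/103) = +1 → QR.
(56/103) = +1 → QR.
(60/103) = +1 → QR.
(68/103) = +1 → QR.
(94/103) = -1 → non-residue.
Total quadratic residues among the 6: 5.

5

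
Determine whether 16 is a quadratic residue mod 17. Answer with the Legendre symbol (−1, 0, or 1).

1

Euler's criterion: (16/17) ≡ 16^8 (mod 17).
16^2 ≡ 1 (mod 17)
16^4 ≡ 1 (mod 17)
16^8 ≡ 1 (mod 17)
16^8 = 16^(8) ≡ 1 (mod 17).
Result is 1, so (16/17) = 1.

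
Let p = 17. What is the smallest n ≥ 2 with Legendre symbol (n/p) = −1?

(2/17) = +1, so 2 is a residue.
(3/17) = −1, so 3 is the smallest positive non-residue mod 17.

3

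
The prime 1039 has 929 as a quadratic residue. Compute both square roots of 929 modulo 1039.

344, 695

Since 1039 ≡ 3 (mod 4), a square root of 929 is 929^((1039+1)/4) = 929^260 mod 1039.
Repeated squaring: 929^2≡671, 929^4≡354, 929^8≡636, 929^16≡325, 929^32≡686, 929^64≡968, 929^128≡885, 929^256≡858 (mod 1039).
929^260 = 929^(256+4) ≡ 344 (mod 1039).
Check: 344² = 118336 ≡ 929 (mod 1039). The two roots are 344 and 695.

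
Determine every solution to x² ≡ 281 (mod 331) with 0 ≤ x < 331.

44, 287

Since 331 ≡ 3 (mod 4), a square root of 281 is 281^((331+1)/4) = 281^83 mod 331.
Repeated squaring: 281^2≡183, 281^4≡58, 281^8≡54, 281^16≡268, 281^32≡328, 281^64≡9 (mod 331).
281^83 = 281^(64+16+2+1) ≡ 287 (mod 331).
Check: 287² = 82369 ≡ 281 (mod 331). The two roots are 44 and 287.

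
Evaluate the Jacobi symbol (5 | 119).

Reciprocity: 5 ≡ 1 and 119 ≡ 3 (mod 4), so (5/119) = +(119/5).
Reduce top mod 5: now compute (4/5).
Pull out 2^2: since 5 ≡ 5 (mod 8), (2/5) = -1, so (2/5)^2 = +1.
Reached (1/5) = 1. Collecting the sign flips along the way, the symbol is +1.

1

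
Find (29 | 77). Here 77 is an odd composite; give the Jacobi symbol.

Reciprocity: 29 ≡ 1 and 77 ≡ 1 (mod 4), so (29/77) = +(77/29).
Reduce top mod 29: now compute (19/29).
Reciprocity: 19 ≡ 3 and 29 ≡ 1 (mod 4), so (19/29) = +(29/19).
Reduce top mod 19: now compute (10/19).
Pull out 2: since 19 ≡ 3 (mod 8), (2/19) = -1.
Reciprocity: 5 ≡ 1 and 19 ≡ 3 (mod 4), so (5/19) = +(19/5).
Reduce top mod 5: now compute (4/5).
Pull out 2^2: since 5 ≡ 5 (mod 8), (2/5) = -1, so (2/5)^2 = +1.
Reached (1/5) = 1. Collecting the sign flips along the way, the symbol is -1.

-1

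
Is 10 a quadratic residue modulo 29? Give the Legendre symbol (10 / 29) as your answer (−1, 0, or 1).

-1

Euler's criterion: (10/29) ≡ 10^14 (mod 29).
10^2 ≡ 13 (mod 29)
10^4 ≡ 24 (mod 29)
10^8 ≡ 25 (mod 29)
10^14 = 10^(8+4+2) ≡ 28 (mod 29).
Result is 28 ≡ −1, so (10/29) = −1.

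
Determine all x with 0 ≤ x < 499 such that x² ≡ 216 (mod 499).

117, 382

Since 499 ≡ 3 (mod 4), a square root of 216 is 216^((499+1)/4) = 216^125 mod 499.
Repeated squaring: 216^2≡249, 216^4≡125, 216^8≡156, 216^16≡384, 216^32≡251, 216^64≡127 (mod 499).
216^125 = 216^(64+32+16+8+4+1) ≡ 382 (mod 499).
Check: 382² = 145924 ≡ 216 (mod 499). The two roots are 117 and 382.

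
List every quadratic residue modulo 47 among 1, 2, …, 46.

Square k = 1,…,23 (k and 47−k give the same square):
1²=1, 2²=4, 3²=9, 4²=16, 5²=25, 6²=36, 7²≡2, 8²≡17, 9²≡34, 10²≡6, 11²≡27, 12²≡3, 13²≡28, 14²≡8, 15²≡37, 16²≡21, 17²≡7, 18²≡42, 19²≡32, 20²≡24, 21²≡18, 22²≡14, 23²≡12 (mod 47).
So the quadratic residues mod 47 are {1, 2, 3, 4, 6, 7, 8, 9, 12, 14, 16, 17, 18, 21, 24, 25, 27, 28, 32, 34, 36, 37, 42}.

1, 2, 3, 4, 6, 7, 8, 9, 12, 14, 16, 17, 18, 21, 24, 25, 27, 28, 32, 34, 36, 37, 42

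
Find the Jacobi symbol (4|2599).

Pull out 2^2: since 2599 ≡ 7 (mod 8), (2/2599) = +1, so (2/2599)^2 = +1.
Reached (1/2599) = 1. Collecting the sign flips along the way, the symbol is +1.

1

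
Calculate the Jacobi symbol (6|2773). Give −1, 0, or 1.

-1

Pull out 2: since 2773 ≡ 5 (mod 8), (2/2773) = -1.
Reciprocity: 3 ≡ 3 and 2773 ≡ 1 (mod 4), so (3/2773) = +(2773/3).
Reduce top mod 3: now compute (1/3).
Reached (1/3) = 1. Collecting the sign flips along the way, the symbol is -1.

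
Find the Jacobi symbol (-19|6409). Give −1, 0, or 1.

1

First reduce: -19 ≡ 6390 (mod 6409).
Pull out 2: since 6409 ≡ 1 (mod 8), (2/6409) = +1.
Reciprocity: 3195 ≡ 3 and 6409 ≡ 1 (mod 4), so (3195/6409) = +(6409/3195).
Reduce top mod 3195: now compute (19/3195).
Reciprocity: 19 ≡ 3 and 3195 ≡ 3 (mod 4), so (19/3195) = −(3195/19).
Reduce top mod 19: now compute (3/19).
Reciprocity: 3 ≡ 3 and 19 ≡ 3 (mod 4), so (3/19) = −(19/3).
Reduce top mod 3: now compute (1/3).
Reached (1/3) = 1. Collecting the sign flips along the way, the symbol is +1.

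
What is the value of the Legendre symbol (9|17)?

1

Reciprocity: 9 ≡ 1 and 17 ≡ 1 (mod 4), so (9/17) = +(17/9).
Reduce top mod 9: now compute (8/9).
Pull out 2^3: since 9 ≡ 1 (mod 8), (2/9) = +1, so (2/9)^3 = +1.
Reached (1/9) = 1. Collecting the sign flips along the way, the symbol is +1.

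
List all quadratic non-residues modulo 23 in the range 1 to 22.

Square k = 1,…,11 (k and 23−k give the same square):
1²=1, 2²=4, 3²=9, 4²=16, 5²≡2, 6²≡13, 7²≡3, 8²≡18, 9²≡12, 10²≡8, 11²≡6 (mod 23).
The residues are {1, 2, 3, 4, 6, 8, 9, 12, 13, 16, 18}; the non-residues are the remaining 11 nonzero classes.

5, 7, 10, 11, 14, 15, 17, 19, 20, 21, 22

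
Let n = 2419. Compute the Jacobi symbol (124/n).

Pull out 2^2: since 2419 ≡ 3 (mod 8), (2/2419) = -1, so (2/2419)^2 = +1.
Reciprocity: 31 ≡ 3 and 2419 ≡ 3 (mod 4), so (31/2419) = −(2419/31).
Reduce top mod 31: now compute (1/31).
Reached (1/31) = 1. Collecting the sign flips along the way, the symbol is -1.

-1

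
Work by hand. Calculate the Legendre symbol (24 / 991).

Euler's criterion: (24/991) ≡ 24^495 (mod 991).
24^2 ≡ 576 (mod 991)
24^4 ≡ 782 (mod 991)
24^8 ≡ 77 (mod 991)
24^16 ≡ 974 (mod 991)
24^32 ≡ 289 (mod 991)
24^64 ≡ 277 (mod 991)
24^128 ≡ 422 (mod 991)
24^256 ≡ 695 (mod 991)
24^495 = 24^(256+128+64+32+8+4+2+1) ≡ 990 (mod 991).
Result is 990 ≡ −1, so (24/991) = −1.

-1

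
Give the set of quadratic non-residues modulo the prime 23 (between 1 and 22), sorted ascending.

Square k = 1,…,11 (k and 23−k give the same square):
1²=1, 2²=4, 3²=9, 4²=16, 5²≡2, 6²≡13, 7²≡3, 8²≡18, 9²≡12, 10²≡8, 11²≡6 (mod 23).
The residues are {1, 2, 3, 4, 6, 8, 9, 12, 13, 16, 18}; the non-residues are the remaining 11 nonzero classes.

5 7 10 11 14 15 17 19 20 21 22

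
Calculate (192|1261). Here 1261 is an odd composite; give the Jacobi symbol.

Pull out 2^6: since 1261 ≡ 5 (mod 8), (2/1261) = -1, so (2/1261)^6 = +1.
Reciprocity: 3 ≡ 3 and 1261 ≡ 1 (mod 4), so (3/1261) = +(1261/3).
Reduce top mod 3: now compute (1/3).
Reached (1/3) = 1. Collecting the sign flips along the way, the symbol is +1.

1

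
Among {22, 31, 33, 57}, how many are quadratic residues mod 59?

(22/59) = +1 → QR.
(31/59) = -1 → non-residue.
(33/59) = -1 → non-residue.
(57/59) = +1 → QR.
Total quadratic residues among the 4: 2.

2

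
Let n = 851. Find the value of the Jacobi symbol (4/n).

Pull out 2^2: since 851 ≡ 3 (mod 8), (2/851) = -1, so (2/851)^2 = +1.
Reached (1/851) = 1. Collecting the sign flips along the way, the symbol is +1.

1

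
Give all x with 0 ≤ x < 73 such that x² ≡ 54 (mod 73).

73 ≡ 1 (mod 4), so we find a root by search.
Trying successive values, 28² = 784 ≡ 54 (mod 73). The other root is 73 − 28 = 45.

28, 45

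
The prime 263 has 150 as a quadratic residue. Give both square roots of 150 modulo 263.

Since 263 ≡ 3 (mod 4), a square root of 150 is 150^((263+1)/4) = 150^66 mod 263.
Repeated squaring: 150^2≡145, 150^4≡248, 150^8≡225, 150^16≡129, 150^32≡72, 150^64≡187 (mod 263).
150^66 = 150^(64+2) ≡ 26 (mod 263).
Check: 26² = 676 ≡ 150 (mod 263). The two roots are 26 and 237.

26, 237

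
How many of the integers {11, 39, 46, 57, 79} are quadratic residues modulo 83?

1

(11/83) = +1 → QR.
(39/83) = -1 → non-residue.
(46/83) = -1 → non-residue.
(57/83) = -1 → non-residue.
(79/83) = -1 → non-residue.
Total quadratic residues among the 5: 1.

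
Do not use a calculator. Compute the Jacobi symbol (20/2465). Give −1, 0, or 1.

0

Pull out 2^2: since 2465 ≡ 1 (mod 8), (2/2465) = +1, so (2/2465)^2 = +1.
Reciprocity: 5 ≡ 1 and 2465 ≡ 1 (mod 4), so (5/2465) = +(2465/5).
Reduce top mod 5: now compute (0/5).
Top reduces to 0: gcd > 1, so the symbol is 0.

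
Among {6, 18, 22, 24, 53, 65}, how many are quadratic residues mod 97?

(6/97) = +1 → QR.
(18/97) = +1 → QR.
(22/97) = +1 → QR.
(24/97) = +1 → QR.
(53/97) = +1 → QR.
(65/97) = +1 → QR.
Total quadratic residues among the 6: 6.

6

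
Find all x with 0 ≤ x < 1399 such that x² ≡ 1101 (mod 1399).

50, 1349

Since 1399 ≡ 3 (mod 4), a square root of 1101 is 1101^((1399+1)/4) = 1101^350 mod 1399.
Repeated squaring: 1101^2≡667, 1101^4≡7, 1101^8≡49, 1101^16≡1002, 1101^32≡921, 1101^64≡447, 1101^128≡1151, 1101^256≡1347 (mod 1399).
1101^350 = 1101^(256+64+16+8+4+2) ≡ 50 (mod 1399).
Check: 50² = 2500 ≡ 1101 (mod 1399). The two roots are 50 and 1349.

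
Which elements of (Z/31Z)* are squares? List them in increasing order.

Square k = 1,…,15 (k and 31−k give the same square):
1²=1, 2²=4, 3²=9, 4²=16, 5²=25, 6²≡5, 7²≡18, 8²≡2, 9²≡19, 10²≡7, 11²≡28, 12²≡20, 13²≡14, 14²≡10, 15²≡8 (mod 31).
So the quadratic residues mod 31 are {1, 2, 4, 5, 7, 8, 9, 10, 14, 16, 18, 19, 20, 25, 28}.

1, 2, 4, 5, 7, 8, 9, 10, 14, 16, 18, 19, 20, 25, 28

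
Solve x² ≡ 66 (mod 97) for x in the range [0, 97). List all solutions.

97 ≡ 1 (mod 4), so we find a root by search.
Trying successive values, 39² = 1521 ≡ 66 (mod 97). The other root is 97 − 39 = 58.

39, 58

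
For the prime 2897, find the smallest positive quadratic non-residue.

(2/2897) = +1, so 2 is a residue.
(3/2897) = −1, so 3 is the smallest positive non-residue mod 2897.

3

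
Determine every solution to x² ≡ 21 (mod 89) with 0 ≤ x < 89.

89 ≡ 1 (mod 4), so we find a root by search.
Trying successive values, 33² = 1089 ≡ 21 (mod 89). The other root is 89 − 33 = 56.

33, 56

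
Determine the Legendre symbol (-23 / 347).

1

First reduce: -23 ≡ 324 (mod 347).
Pull out 2^2: since 347 ≡ 3 (mod 8), (2/347) = -1, so (2/347)^2 = +1.
Reciprocity: 81 ≡ 1 and 347 ≡ 3 (mod 4), so (81/347) = +(347/81).
Reduce top mod 81: now compute (23/81).
Reciprocity: 23 ≡ 3 and 81 ≡ 1 (mod 4), so (23/81) = +(81/23).
Reduce top mod 23: now compute (12/23).
Pull out 2^2: since 23 ≡ 7 (mod 8), (2/23) = +1, so (2/23)^2 = +1.
Reciprocity: 3 ≡ 3 and 23 ≡ 3 (mod 4), so (3/23) = −(23/3).
Reduce top mod 3: now compute (2/3).
Pull out 2: since 3 ≡ 3 (mod 8), (2/3) = -1.
Reached (1/3) = 1. Collecting the sign flips along the way, the symbol is +1.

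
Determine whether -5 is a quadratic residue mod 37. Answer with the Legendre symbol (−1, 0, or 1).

First reduce: -5 ≡ 32 (mod 37).
Pull out 2^5: since 37 ≡ 5 (mod 8), (2/37) = -1, so (2/37)^5 = -1.
Reached (1/37) = 1. Collecting the sign flips along the way, the symbol is -1.

-1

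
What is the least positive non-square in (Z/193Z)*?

(2/193) = +1, so 2 is a residue.
(3/193) = +1, so 3 is a residue.
(4/193) = +1, so 4 is a residue.
(5/193) = −1, so 5 is the smallest positive non-residue mod 193.

5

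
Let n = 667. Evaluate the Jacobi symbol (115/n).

Reciprocity: 115 ≡ 3 and 667 ≡ 3 (mod 4), so (115/667) = −(667/115).
Reduce top mod 115: now compute (92/115).
Pull out 2^2: since 115 ≡ 3 (mod 8), (2/115) = -1, so (2/115)^2 = +1.
Reciprocity: 23 ≡ 3 and 115 ≡ 3 (mod 4), so (23/115) = −(115/23).
Reduce top mod 23: now compute (0/23).
Top reduces to 0: gcd > 1, so the symbol is 0.

0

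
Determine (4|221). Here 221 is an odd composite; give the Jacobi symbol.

Pull out 2^2: since 221 ≡ 5 (mod 8), (2/221) = -1, so (2/221)^2 = +1.
Reached (1/221) = 1. Collecting the sign flips along the way, the symbol is +1.

1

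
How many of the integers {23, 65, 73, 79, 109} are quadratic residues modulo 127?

2

(23/127) = -1 → non-residue.
(65/127) = -1 → non-residue.
(73/127) = +1 → QR.
(79/127) = +1 → QR.
(109/127) = -1 → non-residue.
Total quadratic residues among the 5: 2.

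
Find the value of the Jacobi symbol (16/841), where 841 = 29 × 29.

1

Pull out 2^4: since 841 ≡ 1 (mod 8), (2/841) = +1, so (2/841)^4 = +1.
Reached (1/841) = 1. Collecting the sign flips along the way, the symbol is +1.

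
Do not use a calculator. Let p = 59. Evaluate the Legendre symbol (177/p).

0

First reduce: 177 ≡ 0 (mod 59).
Top reduces to 0: gcd > 1, so the symbol is 0.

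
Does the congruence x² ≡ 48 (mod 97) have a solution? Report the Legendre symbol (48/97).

Pull out 2^4: since 97 ≡ 1 (mod 8), (2/97) = +1, so (2/97)^4 = +1.
Reciprocity: 3 ≡ 3 and 97 ≡ 1 (mod 4), so (3/97) = +(97/3).
Reduce top mod 3: now compute (1/3).
Reached (1/3) = 1. Collecting the sign flips along the way, the symbol is +1.

1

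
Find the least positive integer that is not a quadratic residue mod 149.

(2/149) = −1, so 2 is the smallest positive non-residue mod 149.

2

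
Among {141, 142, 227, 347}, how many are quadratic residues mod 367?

2

(141/367) = -1 → non-residue.
(142/367) = -1 → non-residue.
(227/367) = +1 → QR.
(347/367) = +1 → QR.
Total quadratic residues among the 4: 2.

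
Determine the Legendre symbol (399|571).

Reciprocity: 399 ≡ 3 and 571 ≡ 3 (mod 4), so (399/571) = −(571/399).
Reduce top mod 399: now compute (172/399).
Pull out 2^2: since 399 ≡ 7 (mod 8), (2/399) = +1, so (2/399)^2 = +1.
Reciprocity: 43 ≡ 3 and 399 ≡ 3 (mod 4), so (43/399) = −(399/43).
Reduce top mod 43: now compute (12/43).
Pull out 2^2: since 43 ≡ 3 (mod 8), (2/43) = -1, so (2/43)^2 = +1.
Reciprocity: 3 ≡ 3 and 43 ≡ 3 (mod 4), so (3/43) = −(43/3).
Reduce top mod 3: now compute (1/3).
Reached (1/3) = 1. Collecting the sign flips along the way, the symbol is -1.

-1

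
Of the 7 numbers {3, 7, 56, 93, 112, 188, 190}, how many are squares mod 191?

1

(3/191) = +1 → QR.
(7/191) = -1 → non-residue.
(56/191) = -1 → non-residue.
(93/191) = -1 → non-residue.
(112/191) = -1 → non-residue.
(188/191) = -1 → non-residue.
(190/191) = -1 → non-residue.
Total quadratic residues among the 7: 1.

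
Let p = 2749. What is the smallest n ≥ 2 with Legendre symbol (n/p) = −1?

(2/2749) = −1, so 2 is the smallest positive non-residue mod 2749.

2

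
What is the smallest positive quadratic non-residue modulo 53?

(2/53) = −1, so 2 is the smallest positive non-residue mod 53.

2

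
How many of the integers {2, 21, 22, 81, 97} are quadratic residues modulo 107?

(2/107) = -1 → non-residue.
(21/107) = -1 → non-residue.
(22/107) = -1 → non-residue.
(81/107) = +1 → QR.
(97/107) = -1 → non-residue.
Total quadratic residues among the 5: 1.

1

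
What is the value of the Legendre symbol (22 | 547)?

Pull out 2: since 547 ≡ 3 (mod 8), (2/547) = -1.
Reciprocity: 11 ≡ 3 and 547 ≡ 3 (mod 4), so (11/547) = −(547/11).
Reduce top mod 11: now compute (8/11).
Pull out 2^3: since 11 ≡ 3 (mod 8), (2/11) = -1, so (2/11)^3 = -1.
Reached (1/11) = 1. Collecting the sign flips along the way, the symbol is -1.

-1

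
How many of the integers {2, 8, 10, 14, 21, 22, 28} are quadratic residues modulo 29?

2

(2/29) = -1 → non-residue.
(8/29) = -1 → non-residue.
(10/29) = -1 → non-residue.
(14/29) = -1 → non-residue.
(21/29) = -1 → non-residue.
(22/29) = +1 → QR.
(28/29) = +1 → QR.
Total quadratic residues among the 7: 2.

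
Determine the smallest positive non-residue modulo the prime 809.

3

(2/809) = +1, so 2 is a residue.
(3/809) = −1, so 3 is the smallest positive non-residue mod 809.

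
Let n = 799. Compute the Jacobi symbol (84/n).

1

Pull out 2^2: since 799 ≡ 7 (mod 8), (2/799) = +1, so (2/799)^2 = +1.
Reciprocity: 21 ≡ 1 and 799 ≡ 3 (mod 4), so (21/799) = +(799/21).
Reduce top mod 21: now compute (1/21).
Reached (1/21) = 1. Collecting the sign flips along the way, the symbol is +1.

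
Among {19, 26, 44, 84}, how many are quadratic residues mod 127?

4

(19/127) = +1 → QR.
(26/127) = +1 → QR.
(44/127) = +1 → QR.
(84/127) = +1 → QR.
Total quadratic residues among the 4: 4.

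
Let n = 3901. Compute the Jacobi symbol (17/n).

1

Reciprocity: 17 ≡ 1 and 3901 ≡ 1 (mod 4), so (17/3901) = +(3901/17).
Reduce top mod 17: now compute (8/17).
Pull out 2^3: since 17 ≡ 1 (mod 8), (2/17) = +1, so (2/17)^3 = +1.
Reached (1/17) = 1. Collecting the sign flips along the way, the symbol is +1.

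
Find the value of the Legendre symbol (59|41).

Euler's criterion: (59/41) ≡ 18^20 (mod 41).
18^2 ≡ 37 (mod 41)
18^4 ≡ 16 (mod 41)
18^8 ≡ 10 (mod 41)
18^16 ≡ 18 (mod 41)
18^20 = 18^(16+4) ≡ 1 (mod 41).
Result is 1, so (59/41) = 1.

1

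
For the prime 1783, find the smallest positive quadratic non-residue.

(2/1783) = +1, so 2 is a residue.
(3/1783) = −1, so 3 is the smallest positive non-residue mod 1783.

3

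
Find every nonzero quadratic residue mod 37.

1, 3, 4, 7, 9, 10, 11, 12, 16, 21, 25, 26, 27, 28, 30, 33, 34, 36

Square k = 1,…,18 (k and 37−k give the same square):
1²=1, 2²=4, 3²=9, 4²=16, 5²=25, 6²=36, 7²≡12, 8²≡27, 9²≡7, 10²≡26, 11²≡10, 12²≡33, 13²≡21, 14²≡11, 15²≡3, 16²≡34, 17²≡30, 18²≡28 (mod 37).
So the quadratic residues mod 37 are {1, 3, 4, 7, 9, 10, 11, 12, 16, 21, 25, 26, 27, 28, 30, 33, 34, 36}.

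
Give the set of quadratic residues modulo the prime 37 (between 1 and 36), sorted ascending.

1,3,4,7,9,10,11,12,16,21,25,26,27,28,30,33,34,36

Square k = 1,…,18 (k and 37−k give the same square):
1²=1, 2²=4, 3²=9, 4²=16, 5²=25, 6²=36, 7²≡12, 8²≡27, 9²≡7, 10²≡26, 11²≡10, 12²≡33, 13²≡21, 14²≡11, 15²≡3, 16²≡34, 17²≡30, 18²≡28 (mod 37).
So the quadratic residues mod 37 are {1, 3, 4, 7, 9, 10, 11, 12, 16, 21, 25, 26, 27, 28, 30, 33, 34, 36}.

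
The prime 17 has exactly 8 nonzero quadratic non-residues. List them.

Square k = 1,…,8 (k and 17−k give the same square):
1²=1, 2²=4, 3²=9, 4²=16, 5²≡8, 6²≡2, 7²≡15, 8²≡13 (mod 17).
The residues are {1, 2, 4, 8, 9, 13, 15, 16}; the non-residues are the remaining 8 nonzero classes.

3 5 6 7 10 11 12 14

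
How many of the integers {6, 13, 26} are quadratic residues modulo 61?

(6/61) = -1 → non-residue.
(13/61) = +1 → QR.
(26/61) = -1 → non-residue.
Total quadratic residues among the 3: 1.

1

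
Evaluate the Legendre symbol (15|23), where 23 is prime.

-1

Reciprocity: 15 ≡ 3 and 23 ≡ 3 (mod 4), so (15/23) = −(23/15).
Reduce top mod 15: now compute (8/15).
Pull out 2^3: since 15 ≡ 7 (mod 8), (2/15) = +1, so (2/15)^3 = +1.
Reached (1/15) = 1. Collecting the sign flips along the way, the symbol is -1.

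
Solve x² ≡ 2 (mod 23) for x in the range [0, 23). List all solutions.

5, 18

Since 23 ≡ 3 (mod 4), a square root of 2 is 2^((23+1)/4) = 2^6 mod 23.
Repeated squaring: 2^2≡4, 2^4≡16 (mod 23).
2^6 = 2^(4+2) ≡ 18 (mod 23).
Check: 18² = 324 ≡ 2 (mod 23). The two roots are 5 and 18.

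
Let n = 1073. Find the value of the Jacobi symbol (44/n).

Pull out 2^2: since 1073 ≡ 1 (mod 8), (2/1073) = +1, so (2/1073)^2 = +1.
Reciprocity: 11 ≡ 3 and 1073 ≡ 1 (mod 4), so (11/1073) = +(1073/11).
Reduce top mod 11: now compute (6/11).
Pull out 2: since 11 ≡ 3 (mod 8), (2/11) = -1.
Reciprocity: 3 ≡ 3 and 11 ≡ 3 (mod 4), so (3/11) = −(11/3).
Reduce top mod 3: now compute (2/3).
Pull out 2: since 3 ≡ 3 (mod 8), (2/3) = -1.
Reached (1/3) = 1. Collecting the sign flips along the way, the symbol is -1.

-1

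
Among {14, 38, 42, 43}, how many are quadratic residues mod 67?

(14/67) = +1 → QR.
(38/67) = -1 → non-residue.
(42/67) = -1 → non-residue.
(43/67) = -1 → non-residue.
Total quadratic residues among the 4: 1.

1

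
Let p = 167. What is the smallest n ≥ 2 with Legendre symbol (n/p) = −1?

(2/167) = +1, so 2 is a residue.
(3/167) = +1, so 3 is a residue.
(4/167) = +1, so 4 is a residue.
(5/167) = −1, so 5 is the smallest positive non-residue mod 167.

5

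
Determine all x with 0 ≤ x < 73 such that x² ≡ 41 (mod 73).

25, 48

73 ≡ 1 (mod 4), so we find a root by search.
Trying successive values, 25² = 625 ≡ 41 (mod 73). The other root is 73 − 25 = 48.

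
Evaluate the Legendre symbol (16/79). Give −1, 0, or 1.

1

Pull out 2^4: since 79 ≡ 7 (mod 8), (2/79) = +1, so (2/79)^4 = +1.
Reached (1/79) = 1. Collecting the sign flips along the way, the symbol is +1.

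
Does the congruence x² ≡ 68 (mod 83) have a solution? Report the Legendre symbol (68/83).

1

Pull out 2^2: since 83 ≡ 3 (mod 8), (2/83) = -1, so (2/83)^2 = +1.
Reciprocity: 17 ≡ 1 and 83 ≡ 3 (mod 4), so (17/83) = +(83/17).
Reduce top mod 17: now compute (15/17).
Reciprocity: 15 ≡ 3 and 17 ≡ 1 (mod 4), so (15/17) = +(17/15).
Reduce top mod 15: now compute (2/15).
Pull out 2: since 15 ≡ 7 (mod 8), (2/15) = +1.
Reached (1/15) = 1. Collecting the sign flips along the way, the symbol is +1.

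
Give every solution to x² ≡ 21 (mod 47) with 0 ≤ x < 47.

16, 31

Since 47 ≡ 3 (mod 4), a square root of 21 is 21^((47+1)/4) = 21^12 mod 47.
Repeated squaring: 21^2≡18, 21^4≡42, 21^8≡25 (mod 47).
21^12 = 21^(8+4) ≡ 16 (mod 47).
Check: 16² = 256 ≡ 21 (mod 47). The two roots are 16 and 31.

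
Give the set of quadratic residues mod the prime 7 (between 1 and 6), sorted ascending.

Square k = 1,…,3 (k and 7−k give the same square):
1²=1, 2²=4, 3²≡2 (mod 7).
So the quadratic residues mod 7 are {1, 2, 4}.

1, 2, 4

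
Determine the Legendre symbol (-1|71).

-1

First reduce: -1 ≡ 70 (mod 71).
Pull out 2: since 71 ≡ 7 (mod 8), (2/71) = +1.
Reciprocity: 35 ≡ 3 and 71 ≡ 3 (mod 4), so (35/71) = −(71/35).
Reduce top mod 35: now compute (1/35).
Reached (1/35) = 1. Collecting the sign flips along the way, the symbol is -1.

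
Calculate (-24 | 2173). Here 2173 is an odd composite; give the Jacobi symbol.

First reduce: -24 ≡ 2149 (mod 2173).
Reciprocity: 2149 ≡ 1 and 2173 ≡ 1 (mod 4), so (2149/2173) = +(2173/2149).
Reduce top mod 2149: now compute (24/2149).
Pull out 2^3: since 2149 ≡ 5 (mod 8), (2/2149) = -1, so (2/2149)^3 = -1.
Reciprocity: 3 ≡ 3 and 2149 ≡ 1 (mod 4), so (3/2149) = +(2149/3).
Reduce top mod 3: now compute (1/3).
Reached (1/3) = 1. Collecting the sign flips along the way, the symbol is -1.

-1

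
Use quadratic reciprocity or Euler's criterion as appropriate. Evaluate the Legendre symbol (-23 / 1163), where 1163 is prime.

1

First reduce: -23 ≡ 1140 (mod 1163).
Pull out 2^2: since 1163 ≡ 3 (mod 8), (2/1163) = -1, so (2/1163)^2 = +1.
Reciprocity: 285 ≡ 1 and 1163 ≡ 3 (mod 4), so (285/1163) = +(1163/285).
Reduce top mod 285: now compute (23/285).
Reciprocity: 23 ≡ 3 and 285 ≡ 1 (mod 4), so (23/285) = +(285/23).
Reduce top mod 23: now compute (9/23).
Reciprocity: 9 ≡ 1 and 23 ≡ 3 (mod 4), so (9/23) = +(23/9).
Reduce top mod 9: now compute (5/9).
Reciprocity: 5 ≡ 1 and 9 ≡ 1 (mod 4), so (5/9) = +(9/5).
Reduce top mod 5: now compute (4/5).
Pull out 2^2: since 5 ≡ 5 (mod 8), (2/5) = -1, so (2/5)^2 = +1.
Reached (1/5) = 1. Collecting the sign flips along the way, the symbol is +1.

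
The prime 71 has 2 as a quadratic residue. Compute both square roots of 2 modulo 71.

Since 71 ≡ 3 (mod 4), a square root of 2 is 2^((71+1)/4) = 2^18 mod 71.
Repeated squaring: 2^2≡4, 2^4≡16, 2^8≡43, 2^16≡3 (mod 71).
2^18 = 2^(16+2) ≡ 12 (mod 71).
Check: 12² = 144 ≡ 2 (mod 71). The two roots are 12 and 59.

12, 59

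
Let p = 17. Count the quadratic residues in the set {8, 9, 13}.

(8/17) = +1 → QR.
(9/17) = +1 → QR.
(13/17) = +1 → QR.
Total quadratic residues among the 3: 3.

3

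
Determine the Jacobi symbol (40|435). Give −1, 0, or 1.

Pull out 2^3: since 435 ≡ 3 (mod 8), (2/435) = -1, so (2/435)^3 = -1.
Reciprocity: 5 ≡ 1 and 435 ≡ 3 (mod 4), so (5/435) = +(435/5).
Reduce top mod 5: now compute (0/5).
Top reduces to 0: gcd > 1, so the symbol is 0.

0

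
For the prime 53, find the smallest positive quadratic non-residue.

2

(2/53) = −1, so 2 is the smallest positive non-residue mod 53.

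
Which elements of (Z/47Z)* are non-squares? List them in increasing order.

5, 10, 11, 13, 15, 19, 20, 22, 23, 26, 29, 30, 31, 33, 35, 38, 39, 40, 41, 43, 44, 45, 46

Square k = 1,…,23 (k and 47−k give the same square):
1²=1, 2²=4, 3²=9, 4²=16, 5²=25, 6²=36, 7²≡2, 8²≡17, 9²≡34, 10²≡6, 11²≡27, 12²≡3, 13²≡28, 14²≡8, 15²≡37, 16²≡21, 17²≡7, 18²≡42, 19²≡32, 20²≡24, 21²≡18, 22²≡14, 23²≡12 (mod 47).
The residues are {1, 2, 3, 4, 6, 7, 8, 9, 12, 14, 16, 17, 18, 21, 24, 25, 27, 28, 32, 34, 36, 37, 42}; the non-residues are the remaining 23 nonzero classes.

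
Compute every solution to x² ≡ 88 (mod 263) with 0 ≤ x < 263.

80, 183

Since 263 ≡ 3 (mod 4), a square root of 88 is 88^((263+1)/4) = 88^66 mod 263.
Repeated squaring: 88^2≡117, 88^4≡13, 88^8≡169, 88^16≡157, 88^32≡190, 88^64≡69 (mod 263).
88^66 = 88^(64+2) ≡ 183 (mod 263).
Check: 183² = 33489 ≡ 88 (mod 263). The two roots are 80 and 183.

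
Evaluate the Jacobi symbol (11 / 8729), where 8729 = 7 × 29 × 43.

Reciprocity: 11 ≡ 3 and 8729 ≡ 1 (mod 4), so (11/8729) = +(8729/11).
Reduce top mod 11: now compute (6/11).
Pull out 2: since 11 ≡ 3 (mod 8), (2/11) = -1.
Reciprocity: 3 ≡ 3 and 11 ≡ 3 (mod 4), so (3/11) = −(11/3).
Reduce top mod 3: now compute (2/3).
Pull out 2: since 3 ≡ 3 (mod 8), (2/3) = -1.
Reached (1/3) = 1. Collecting the sign flips along the way, the symbol is -1.

-1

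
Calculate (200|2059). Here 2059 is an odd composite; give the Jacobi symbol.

Pull out 2^3: since 2059 ≡ 3 (mod 8), (2/2059) = -1, so (2/2059)^3 = -1.
Reciprocity: 25 ≡ 1 and 2059 ≡ 3 (mod 4), so (25/2059) = +(2059/25).
Reduce top mod 25: now compute (9/25).
Reciprocity: 9 ≡ 1 and 25 ≡ 1 (mod 4), so (9/25) = +(25/9).
Reduce top mod 9: now compute (7/9).
Reciprocity: 7 ≡ 3 and 9 ≡ 1 (mod 4), so (7/9) = +(9/7).
Reduce top mod 7: now compute (2/7).
Pull out 2: since 7 ≡ 7 (mod 8), (2/7) = +1.
Reached (1/7) = 1. Collecting the sign flips along the way, the symbol is -1.

-1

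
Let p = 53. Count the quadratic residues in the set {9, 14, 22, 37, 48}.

(9/53) = +1 → QR.
(14/53) = -1 → non-residue.
(22/53) = -1 → non-residue.
(37/53) = +1 → QR.
(48/53) = -1 → non-residue.
Total quadratic residues among the 5: 2.

2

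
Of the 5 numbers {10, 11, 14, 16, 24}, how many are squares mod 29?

(10/29) = -1 → non-residue.
(11/29) = -1 → non-residue.
(14/29) = -1 → non-residue.
(16/29) = +1 → QR.
(24/29) = +1 → QR.
Total quadratic residues among the 5: 2.

2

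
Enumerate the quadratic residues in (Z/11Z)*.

1 3 4 5 9

Square k = 1,…,5 (k and 11−k give the same square):
1²=1, 2²=4, 3²=9, 4²≡5, 5²≡3 (mod 11).
So the quadratic residues mod 11 are {1, 3, 4, 5, 9}.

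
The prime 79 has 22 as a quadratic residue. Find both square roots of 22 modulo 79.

Since 79 ≡ 3 (mod 4), a square root of 22 is 22^((79+1)/4) = 22^20 mod 79.
Repeated squaring: 22^2≡10, 22^4≡21, 22^8≡46, 22^16≡62 (mod 79).
22^20 = 22^(16+4) ≡ 38 (mod 79).
Check: 38² = 1444 ≡ 22 (mod 79). The two roots are 38 and 41.

38, 41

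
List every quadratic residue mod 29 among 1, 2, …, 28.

1 4 5 6 7 9 13 16 20 22 23 24 25 28

Square k = 1,…,14 (k and 29−k give the same square):
1²=1, 2²=4, 3²=9, 4²=16, 5²=25, 6²≡7, 7²≡20, 8²≡6, 9²≡23, 10²≡13, 11²≡5, 12²≡28, 13²≡24, 14²≡22 (mod 29).
So the quadratic residues mod 29 are {1, 4, 5, 6, 7, 9, 13, 16, 20, 22, 23, 24, 25, 28}.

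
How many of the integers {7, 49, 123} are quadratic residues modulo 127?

1

(7/127) = -1 → non-residue.
(49/127) = +1 → QR.
(123/127) = -1 → non-residue.
Total quadratic residues among the 3: 1.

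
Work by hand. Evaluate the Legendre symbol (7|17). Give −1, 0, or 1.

Reciprocity: 7 ≡ 3 and 17 ≡ 1 (mod 4), so (7/17) = +(17/7).
Reduce top mod 7: now compute (3/7).
Reciprocity: 3 ≡ 3 and 7 ≡ 3 (mod 4), so (3/7) = −(7/3).
Reduce top mod 3: now compute (1/3).
Reached (1/3) = 1. Collecting the sign flips along the way, the symbol is -1.

-1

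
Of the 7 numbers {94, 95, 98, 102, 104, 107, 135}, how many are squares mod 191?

5

(94/191) = -1 → non-residue.
(95/191) = -1 → non-residue.
(98/191) = +1 → QR.
(102/191) = +1 → QR.
(104/191) = +1 → QR.
(107/191) = +1 → QR.
(135/191) = +1 → QR.
Total quadratic residues among the 7: 5.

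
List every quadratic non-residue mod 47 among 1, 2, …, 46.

Square k = 1,…,23 (k and 47−k give the same square):
1²=1, 2²=4, 3²=9, 4²=16, 5²=25, 6²=36, 7²≡2, 8²≡17, 9²≡34, 10²≡6, 11²≡27, 12²≡3, 13²≡28, 14²≡8, 15²≡37, 16²≡21, 17²≡7, 18²≡42, 19²≡32, 20²≡24, 21²≡18, 22²≡14, 23²≡12 (mod 47).
The residues are {1, 2, 3, 4, 6, 7, 8, 9, 12, 14, 16, 17, 18, 21, 24, 25, 27, 28, 32, 34, 36, 37, 42}; the non-residues are the remaining 23 nonzero classes.

5 10 11 13 15 19 20 22 23 26 29 30 31 33 35 38 39 40 41 43 44 45 46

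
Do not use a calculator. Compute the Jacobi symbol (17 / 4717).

Reciprocity: 17 ≡ 1 and 4717 ≡ 1 (mod 4), so (17/4717) = +(4717/17).
Reduce top mod 17: now compute (8/17).
Pull out 2^3: since 17 ≡ 1 (mod 8), (2/17) = +1, so (2/17)^3 = +1.
Reached (1/17) = 1. Collecting the sign flips along the way, the symbol is +1.

1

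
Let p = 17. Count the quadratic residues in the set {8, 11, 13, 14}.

2

(8/17) = +1 → QR.
(11/17) = -1 → non-residue.
(13/17) = +1 → QR.
(14/17) = -1 → non-residue.
Total quadratic residues among the 4: 2.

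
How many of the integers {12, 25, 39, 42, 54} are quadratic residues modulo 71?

(12/71) = +1 → QR.
(25/71) = +1 → QR.
(39/71) = -1 → non-residue.
(42/71) = -1 → non-residue.
(54/71) = +1 → QR.
Total quadratic residues among the 5: 3.

3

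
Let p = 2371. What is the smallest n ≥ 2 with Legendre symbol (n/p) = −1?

(2/2371) = −1, so 2 is the smallest positive non-residue mod 2371.

2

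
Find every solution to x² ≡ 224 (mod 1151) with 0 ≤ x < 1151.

Since 1151 ≡ 3 (mod 4), a square root of 224 is 224^((1151+1)/4) = 224^288 mod 1151.
Repeated squaring: 224^2≡683, 224^4≡334, 224^8≡1060, 224^16≡224, 224^32≡683, 224^64≡334, 224^128≡1060, 224^256≡224 (mod 1151).
224^288 = 224^(256+32) ≡ 1060 (mod 1151).
Check: 1060² = 1123600 ≡ 224 (mod 1151). The two roots are 91 and 1060.

91, 1060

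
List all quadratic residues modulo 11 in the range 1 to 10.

1, 3, 4, 5, 9

Square k = 1,…,5 (k and 11−k give the same square):
1²=1, 2²=4, 3²=9, 4²≡5, 5²≡3 (mod 11).
So the quadratic residues mod 11 are {1, 3, 4, 5, 9}.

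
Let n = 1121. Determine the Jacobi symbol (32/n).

1

Pull out 2^5: since 1121 ≡ 1 (mod 8), (2/1121) = +1, so (2/1121)^5 = +1.
Reached (1/1121) = 1. Collecting the sign flips along the way, the symbol is +1.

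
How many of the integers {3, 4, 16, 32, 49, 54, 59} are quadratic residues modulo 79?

(3/79) = -1 → non-residue.
(4/79) = +1 → QR.
(16/79) = +1 → QR.
(32/79) = +1 → QR.
(49/79) = +1 → QR.
(54/79) = -1 → non-residue.
(59/79) = -1 → non-residue.
Total quadratic residues among the 7: 4.

4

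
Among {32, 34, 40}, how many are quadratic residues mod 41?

(32/41) = +1 → QR.
(34/41) = -1 → non-residue.
(40/41) = +1 → QR.
Total quadratic residues among the 3: 2.

2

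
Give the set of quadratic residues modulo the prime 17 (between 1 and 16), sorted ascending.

1, 2, 4, 8, 9, 13, 15, 16

Square k = 1,…,8 (k and 17−k give the same square):
1²=1, 2²=4, 3²=9, 4²=16, 5²≡8, 6²≡2, 7²≡15, 8²≡13 (mod 17).
So the quadratic residues mod 17 are {1, 2, 4, 8, 9, 13, 15, 16}.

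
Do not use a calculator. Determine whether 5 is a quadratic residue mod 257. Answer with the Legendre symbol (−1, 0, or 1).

Reciprocity: 5 ≡ 1 and 257 ≡ 1 (mod 4), so (5/257) = +(257/5).
Reduce top mod 5: now compute (2/5).
Pull out 2: since 5 ≡ 5 (mod 8), (2/5) = -1.
Reached (1/5) = 1. Collecting the sign flips along the way, the symbol is -1.

-1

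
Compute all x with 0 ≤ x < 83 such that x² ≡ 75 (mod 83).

Since 83 ≡ 3 (mod 4), a square root of 75 is 75^((83+1)/4) = 75^21 mod 83.
Repeated squaring: 75^2≡64, 75^4≡29, 75^8≡11, 75^16≡38 (mod 83).
75^21 = 75^(16+4+1) ≡ 65 (mod 83).
Check: 65² = 4225 ≡ 75 (mod 83). The two roots are 18 and 65.

18, 65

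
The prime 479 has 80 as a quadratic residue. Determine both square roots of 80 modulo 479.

88, 391

Since 479 ≡ 3 (mod 4), a square root of 80 is 80^((479+1)/4) = 80^120 mod 479.
Repeated squaring: 80^2≡173, 80^4≡231, 80^8≡192, 80^16≡460, 80^32≡361, 80^64≡33 (mod 479).
80^120 = 80^(64+32+16+8) ≡ 88 (mod 479).
Check: 88² = 7744 ≡ 80 (mod 479). The two roots are 88 and 391.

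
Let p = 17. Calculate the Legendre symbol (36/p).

1

Euler's criterion: (36/17) ≡ 2^8 (mod 17).
2^2 ≡ 4 (mod 17)
2^4 ≡ 16 (mod 17)
2^8 ≡ 1 (mod 17)
2^8 = 2^(8) ≡ 1 (mod 17).
Result is 1, so (36/17) = 1.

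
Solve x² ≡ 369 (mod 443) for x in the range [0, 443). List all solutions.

66, 377

Since 443 ≡ 3 (mod 4), a square root of 369 is 369^((443+1)/4) = 369^111 mod 443.
Repeated squaring: 369^2≡160, 369^4≡349, 369^8≡419, 369^16≡133, 369^32≡412, 369^64≡75 (mod 443).
369^111 = 369^(64+32+8+4+2+1) ≡ 66 (mod 443).
Check: 66² = 4356 ≡ 369 (mod 443). The two roots are 66 and 377.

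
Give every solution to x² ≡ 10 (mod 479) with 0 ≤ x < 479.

197, 282

Since 479 ≡ 3 (mod 4), a square root of 10 is 10^((479+1)/4) = 10^120 mod 479.
Repeated squaring: 10^2≡100, 10^4≡420, 10^8≡128, 10^16≡98, 10^32≡24, 10^64≡97 (mod 479).
10^120 = 10^(64+32+16+8) ≡ 197 (mod 479).
Check: 197² = 38809 ≡ 10 (mod 479). The two roots are 197 and 282.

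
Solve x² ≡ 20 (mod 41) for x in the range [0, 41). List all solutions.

15, 26

41 ≡ 1 (mod 4), so we find a root by search.
Trying successive values, 15² = 225 ≡ 20 (mod 41). The other root is 41 − 15 = 26.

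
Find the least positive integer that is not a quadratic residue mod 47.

(2/47) = +1, so 2 is a residue.
(3/47) = +1, so 3 is a residue.
(4/47) = +1, so 4 is a residue.
(5/47) = −1, so 5 is the smallest positive non-residue mod 47.

5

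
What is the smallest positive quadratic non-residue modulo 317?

(2/317) = −1, so 2 is the smallest positive non-residue mod 317.

2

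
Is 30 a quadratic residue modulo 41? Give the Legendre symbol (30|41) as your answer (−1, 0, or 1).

Euler's criterion: (30/41) ≡ 30^20 (mod 41).
30^2 ≡ 39 (mod 41)
30^4 ≡ 4 (mod 41)
30^8 ≡ 16 (mod 41)
30^16 ≡ 10 (mod 41)
30^20 = 30^(16+4) ≡ 40 (mod 41).
Result is 40 ≡ −1, so (30/41) = −1.

-1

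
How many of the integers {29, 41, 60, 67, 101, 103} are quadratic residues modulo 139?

3

(29/139) = +1 → QR.
(41/139) = +1 → QR.
(60/139) = -1 → non-residue.
(67/139) = +1 → QR.
(101/139) = -1 → non-residue.
(103/139) = -1 → non-residue.
Total quadratic residues among the 6: 3.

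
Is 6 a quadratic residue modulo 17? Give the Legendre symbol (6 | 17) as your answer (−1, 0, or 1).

Pull out 2: since 17 ≡ 1 (mod 8), (2/17) = +1.
Reciprocity: 3 ≡ 3 and 17 ≡ 1 (mod 4), so (3/17) = +(17/3).
Reduce top mod 3: now compute (2/3).
Pull out 2: since 3 ≡ 3 (mod 8), (2/3) = -1.
Reached (1/3) = 1. Collecting the sign flips along the way, the symbol is -1.

-1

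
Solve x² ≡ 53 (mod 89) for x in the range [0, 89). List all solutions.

89 ≡ 1 (mod 4), so we find a root by search.
Trying successive values, 26² = 676 ≡ 53 (mod 89). The other root is 89 − 26 = 63.

26, 63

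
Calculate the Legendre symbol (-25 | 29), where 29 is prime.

Euler's criterion: (-25/29) ≡ 4^14 (mod 29).
4^2 ≡ 16 (mod 29)
4^4 ≡ 24 (mod 29)
4^8 ≡ 25 (mod 29)
4^14 = 4^(8+4+2) ≡ 1 (mod 29).
Result is 1, so (-25/29) = 1.

1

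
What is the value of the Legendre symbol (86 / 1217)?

Pull out 2: since 1217 ≡ 1 (mod 8), (2/1217) = +1.
Reciprocity: 43 ≡ 3 and 1217 ≡ 1 (mod 4), so (43/1217) = +(1217/43).
Reduce top mod 43: now compute (13/43).
Reciprocity: 13 ≡ 1 and 43 ≡ 3 (mod 4), so (13/43) = +(43/13).
Reduce top mod 13: now compute (4/13).
Pull out 2^2: since 13 ≡ 5 (mod 8), (2/13) = -1, so (2/13)^2 = +1.
Reached (1/13) = 1. Collecting the sign flips along the way, the symbol is +1.

1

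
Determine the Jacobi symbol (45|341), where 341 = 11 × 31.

Reciprocity: 45 ≡ 1 and 341 ≡ 1 (mod 4), so (45/341) = +(341/45).
Reduce top mod 45: now compute (26/45).
Pull out 2: since 45 ≡ 5 (mod 8), (2/45) = -1.
Reciprocity: 13 ≡ 1 and 45 ≡ 1 (mod 4), so (13/45) = +(45/13).
Reduce top mod 13: now compute (6/13).
Pull out 2: since 13 ≡ 5 (mod 8), (2/13) = -1.
Reciprocity: 3 ≡ 3 and 13 ≡ 1 (mod 4), so (3/13) = +(13/3).
Reduce top mod 3: now compute (1/3).
Reached (1/3) = 1. Collecting the sign flips along the way, the symbol is +1.

1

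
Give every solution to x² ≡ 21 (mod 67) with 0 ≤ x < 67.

17, 50

Since 67 ≡ 3 (mod 4), a square root of 21 is 21^((67+1)/4) = 21^17 mod 67.
Repeated squaring: 21^2≡39, 21^4≡47, 21^8≡65, 21^16≡4 (mod 67).
21^17 = 21^(16+1) ≡ 17 (mod 67).
Check: 17² = 289 ≡ 21 (mod 67). The two roots are 17 and 50.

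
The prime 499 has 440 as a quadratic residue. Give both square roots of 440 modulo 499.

77, 422

Since 499 ≡ 3 (mod 4), a square root of 440 is 440^((499+1)/4) = 440^125 mod 499.
Repeated squaring: 440^2≡487, 440^4≡144, 440^8≡277, 440^16≡382, 440^32≡216, 440^64≡249 (mod 499).
440^125 = 440^(64+32+16+8+4+1) ≡ 77 (mod 499).
Check: 77² = 5929 ≡ 440 (mod 499). The two roots are 77 and 422.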